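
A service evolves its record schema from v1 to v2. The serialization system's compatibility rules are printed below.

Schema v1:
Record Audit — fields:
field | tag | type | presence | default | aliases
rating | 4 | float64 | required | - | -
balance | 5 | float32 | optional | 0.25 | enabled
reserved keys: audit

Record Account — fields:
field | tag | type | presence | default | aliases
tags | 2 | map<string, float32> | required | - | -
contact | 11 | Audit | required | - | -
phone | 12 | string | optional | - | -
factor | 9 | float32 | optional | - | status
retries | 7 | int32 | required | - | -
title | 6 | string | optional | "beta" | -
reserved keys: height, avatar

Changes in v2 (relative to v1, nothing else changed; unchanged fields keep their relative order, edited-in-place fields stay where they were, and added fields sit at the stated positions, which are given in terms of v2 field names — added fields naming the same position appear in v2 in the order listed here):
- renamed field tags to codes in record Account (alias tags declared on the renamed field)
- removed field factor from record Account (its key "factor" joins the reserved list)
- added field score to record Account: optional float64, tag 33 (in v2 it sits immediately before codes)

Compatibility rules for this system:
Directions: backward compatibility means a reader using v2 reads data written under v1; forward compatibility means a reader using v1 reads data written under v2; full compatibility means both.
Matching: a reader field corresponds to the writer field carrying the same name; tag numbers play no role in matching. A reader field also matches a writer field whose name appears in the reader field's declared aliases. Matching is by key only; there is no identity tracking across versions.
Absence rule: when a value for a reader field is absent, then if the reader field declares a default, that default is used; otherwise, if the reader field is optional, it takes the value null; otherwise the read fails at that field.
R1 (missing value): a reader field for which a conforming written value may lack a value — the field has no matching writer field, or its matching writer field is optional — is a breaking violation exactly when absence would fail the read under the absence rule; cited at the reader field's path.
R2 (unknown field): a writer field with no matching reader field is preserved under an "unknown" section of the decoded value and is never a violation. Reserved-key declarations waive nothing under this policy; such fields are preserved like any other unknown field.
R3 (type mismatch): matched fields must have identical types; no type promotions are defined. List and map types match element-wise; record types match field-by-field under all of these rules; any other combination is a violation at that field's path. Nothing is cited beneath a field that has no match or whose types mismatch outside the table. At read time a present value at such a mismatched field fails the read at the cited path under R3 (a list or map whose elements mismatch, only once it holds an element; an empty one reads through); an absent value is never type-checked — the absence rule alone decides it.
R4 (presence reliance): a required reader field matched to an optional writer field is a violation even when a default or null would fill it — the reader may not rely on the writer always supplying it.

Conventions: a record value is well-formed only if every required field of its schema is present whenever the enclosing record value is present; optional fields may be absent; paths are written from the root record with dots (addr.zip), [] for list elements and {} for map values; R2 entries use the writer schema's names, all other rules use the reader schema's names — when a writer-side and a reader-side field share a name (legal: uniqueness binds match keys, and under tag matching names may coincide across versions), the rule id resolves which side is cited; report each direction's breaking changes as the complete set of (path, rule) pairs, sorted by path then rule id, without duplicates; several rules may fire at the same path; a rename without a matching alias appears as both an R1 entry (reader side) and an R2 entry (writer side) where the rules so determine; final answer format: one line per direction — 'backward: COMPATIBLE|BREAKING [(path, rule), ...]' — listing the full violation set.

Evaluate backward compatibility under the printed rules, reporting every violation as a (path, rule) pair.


backward: COMPATIBLE []

the writer's type comes first in each Account pair
backward on Account — v2 reading data written by v1:
  score: no writer-side match
  map<string, float32> -> map<string, float32>, writer required: codes aligns to tags
  Audit -> Audit, writer required: contact aligns to contact
  string -> string, writer optional: phone aligns to phone
  int32 -> int32, writer required: retries aligns to retries
  string -> string, writer optional: title aligns to title
  factor (writer side), unknown to reader
  float64 -> float64, writer required: contact.rating aligns to contact.rating
  float32 -> float32, writer optional: contact.balance aligns to contact.balance
  => backward verdict for Account: COMPATIBLE, no violations
the rest of the Account diff is inert for this question:
  renamed field tags to codes in record Account (alias tags declared on the renamed field) -> its effect on Account is confined to the forward direction, not asked
  removed field factor from record Account (its key "factor" joins the reserved list) -> inert for the asked Account verdict: nothing fires
  added field score to record Account: optional float64, tag 33 (in v2 it sits immediately before codes) -> inert for the asked Account verdict: nothing fires


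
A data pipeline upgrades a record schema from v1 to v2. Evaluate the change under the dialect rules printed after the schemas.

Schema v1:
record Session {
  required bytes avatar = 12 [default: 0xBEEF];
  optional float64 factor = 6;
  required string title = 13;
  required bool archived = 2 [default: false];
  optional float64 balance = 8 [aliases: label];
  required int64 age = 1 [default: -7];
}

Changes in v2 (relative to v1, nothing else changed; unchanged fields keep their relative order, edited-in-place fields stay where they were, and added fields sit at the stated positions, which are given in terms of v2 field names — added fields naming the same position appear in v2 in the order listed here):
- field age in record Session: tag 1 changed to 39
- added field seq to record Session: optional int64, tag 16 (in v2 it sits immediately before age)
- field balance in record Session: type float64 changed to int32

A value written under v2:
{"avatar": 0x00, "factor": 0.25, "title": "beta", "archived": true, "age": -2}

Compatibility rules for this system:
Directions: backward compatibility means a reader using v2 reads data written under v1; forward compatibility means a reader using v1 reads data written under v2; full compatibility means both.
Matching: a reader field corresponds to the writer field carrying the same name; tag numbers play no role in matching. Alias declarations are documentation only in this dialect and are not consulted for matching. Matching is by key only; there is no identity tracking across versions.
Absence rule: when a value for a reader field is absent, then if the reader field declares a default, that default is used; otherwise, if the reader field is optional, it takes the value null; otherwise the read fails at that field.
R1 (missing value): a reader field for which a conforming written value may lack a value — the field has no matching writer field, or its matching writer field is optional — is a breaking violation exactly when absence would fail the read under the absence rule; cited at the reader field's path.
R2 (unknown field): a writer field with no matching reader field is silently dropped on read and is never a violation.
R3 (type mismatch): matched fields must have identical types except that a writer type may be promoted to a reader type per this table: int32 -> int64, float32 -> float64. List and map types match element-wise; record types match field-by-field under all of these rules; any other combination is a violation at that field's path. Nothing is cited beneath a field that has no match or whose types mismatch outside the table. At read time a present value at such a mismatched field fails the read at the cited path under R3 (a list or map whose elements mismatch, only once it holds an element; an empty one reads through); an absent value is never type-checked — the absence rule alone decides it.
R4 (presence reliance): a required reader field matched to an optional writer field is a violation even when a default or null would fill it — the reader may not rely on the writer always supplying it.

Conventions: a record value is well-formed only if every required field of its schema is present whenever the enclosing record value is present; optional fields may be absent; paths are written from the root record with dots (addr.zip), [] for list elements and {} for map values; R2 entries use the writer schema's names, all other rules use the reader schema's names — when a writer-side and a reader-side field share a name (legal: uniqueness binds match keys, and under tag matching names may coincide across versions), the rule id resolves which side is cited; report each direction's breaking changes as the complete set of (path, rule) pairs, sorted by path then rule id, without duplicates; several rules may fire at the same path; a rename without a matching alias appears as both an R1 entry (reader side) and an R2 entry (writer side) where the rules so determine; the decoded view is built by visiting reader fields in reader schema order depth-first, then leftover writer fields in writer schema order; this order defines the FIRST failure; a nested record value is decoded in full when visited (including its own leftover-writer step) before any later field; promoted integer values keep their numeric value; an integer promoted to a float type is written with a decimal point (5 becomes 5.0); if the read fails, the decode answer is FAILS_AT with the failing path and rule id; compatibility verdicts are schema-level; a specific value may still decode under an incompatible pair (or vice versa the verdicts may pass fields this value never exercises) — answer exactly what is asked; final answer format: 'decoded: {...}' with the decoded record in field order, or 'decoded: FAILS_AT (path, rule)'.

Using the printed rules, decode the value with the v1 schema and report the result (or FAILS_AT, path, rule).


decoded: {"avatar": 0x00, "factor": 0.25, "title": "beta", "archived": true, "balance": null, "age": -2}

each type pair in Session: writer, then reader
decode (reader v1):
  avatar := 0x00
  factor := 0.25
  title := "beta"
  archived := true
  balance := null (missing; optional => null)
  age := -2
  => decoded: {"avatar": 0x00, "factor": 0.25, "title": "beta", "archived": true, "balance": null, "age": -2}
diffs on Session not affecting the asked answer:
  field age in record Session: tag 1 changed to 39 -> no rule fires on it and the decoded Session view is identical with or without it
  added field seq to record Session: optional int64, tag 16 (in v2 it sits immediately before age) -> no rule fires on it and the decoded Session view is identical with or without it
  field balance in record Session: type float64 changed to int32 -> shifts the Session verdicts, not this decode


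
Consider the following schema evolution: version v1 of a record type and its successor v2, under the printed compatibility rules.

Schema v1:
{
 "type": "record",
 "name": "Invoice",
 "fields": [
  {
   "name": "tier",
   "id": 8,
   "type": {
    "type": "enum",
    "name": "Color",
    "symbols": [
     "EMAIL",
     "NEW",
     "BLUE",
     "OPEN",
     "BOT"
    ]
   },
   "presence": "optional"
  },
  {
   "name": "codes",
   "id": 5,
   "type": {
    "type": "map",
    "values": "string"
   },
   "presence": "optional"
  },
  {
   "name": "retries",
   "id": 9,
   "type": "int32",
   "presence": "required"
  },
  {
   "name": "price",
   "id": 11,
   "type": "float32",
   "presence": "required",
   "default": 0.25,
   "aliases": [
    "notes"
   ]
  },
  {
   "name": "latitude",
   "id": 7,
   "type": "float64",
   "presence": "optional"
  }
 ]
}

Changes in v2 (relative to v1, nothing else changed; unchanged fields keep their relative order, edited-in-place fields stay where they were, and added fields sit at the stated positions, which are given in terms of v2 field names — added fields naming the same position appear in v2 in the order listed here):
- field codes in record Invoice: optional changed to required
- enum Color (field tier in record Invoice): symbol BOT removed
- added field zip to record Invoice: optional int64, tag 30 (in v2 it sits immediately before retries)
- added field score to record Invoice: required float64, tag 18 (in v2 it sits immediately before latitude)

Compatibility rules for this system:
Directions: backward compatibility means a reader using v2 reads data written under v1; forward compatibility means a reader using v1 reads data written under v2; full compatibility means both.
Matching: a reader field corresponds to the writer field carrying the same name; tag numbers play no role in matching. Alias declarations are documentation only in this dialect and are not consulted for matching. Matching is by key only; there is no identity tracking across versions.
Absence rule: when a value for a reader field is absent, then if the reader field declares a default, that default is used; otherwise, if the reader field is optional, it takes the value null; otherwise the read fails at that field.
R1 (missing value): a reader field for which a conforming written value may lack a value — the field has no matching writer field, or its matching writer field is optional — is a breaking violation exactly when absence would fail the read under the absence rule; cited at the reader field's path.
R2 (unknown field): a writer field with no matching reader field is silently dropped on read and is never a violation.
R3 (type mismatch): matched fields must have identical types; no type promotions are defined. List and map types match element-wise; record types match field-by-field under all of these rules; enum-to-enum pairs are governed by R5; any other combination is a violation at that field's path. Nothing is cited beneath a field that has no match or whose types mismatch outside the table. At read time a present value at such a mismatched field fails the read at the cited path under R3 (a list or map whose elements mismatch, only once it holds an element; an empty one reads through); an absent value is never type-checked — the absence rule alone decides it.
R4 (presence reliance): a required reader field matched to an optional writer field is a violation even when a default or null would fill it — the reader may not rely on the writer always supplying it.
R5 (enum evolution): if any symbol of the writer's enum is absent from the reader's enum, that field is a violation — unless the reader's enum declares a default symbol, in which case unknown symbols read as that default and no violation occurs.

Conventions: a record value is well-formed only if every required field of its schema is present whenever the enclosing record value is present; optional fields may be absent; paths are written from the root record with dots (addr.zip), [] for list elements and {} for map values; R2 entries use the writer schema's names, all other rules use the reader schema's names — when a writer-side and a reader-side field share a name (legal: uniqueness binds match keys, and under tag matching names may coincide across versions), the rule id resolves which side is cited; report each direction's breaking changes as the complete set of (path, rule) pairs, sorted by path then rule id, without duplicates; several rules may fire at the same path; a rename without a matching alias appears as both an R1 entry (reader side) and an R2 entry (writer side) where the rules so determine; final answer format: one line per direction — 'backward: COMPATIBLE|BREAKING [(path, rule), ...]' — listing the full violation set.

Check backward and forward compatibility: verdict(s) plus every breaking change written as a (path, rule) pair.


arrows below run writer -> reader for Invoice
checking backward for Invoice: reader v2 against writer v1:
  Color -> Color, writer optional: tier aligns to tier
  map<string, string> -> map<string, string>, writer optional: codes aligns to codes
  no writer field matches reader zip
  int32 -> int32, writer required: retries aligns to retries
  float32 -> float32, writer required: price aligns to price
  no writer field matches reader score
  float64 -> float64, writer optional: latitude aligns to latitude
  rule R1 violated at codes
  rule R4 violated at codes
  rule R1 violated at score
  rule R5 violated at tier
  => backward verdict for Invoice: BREAKING, 4 violation(s)
checking forward for Invoice: reader v1 against writer v2:
  Color -> Color, writer optional: tier aligns to tier
  map<string, string> -> map<string, string>, writer required: codes aligns to codes
  int32 -> int32, writer required: retries aligns to retries
  float32 -> float32, writer required: price aligns to price
  float64 -> float64, writer optional: latitude aligns to latitude
  zip (writer side), unknown to reader
  score (writer side), unknown to reader
  => forward verdict for Invoice: COMPATIBLE, no violations

backward: BREAKING [(codes, R1), (codes, R4), (score, R1), (tier, R5)]; forward: COMPATIBLE []


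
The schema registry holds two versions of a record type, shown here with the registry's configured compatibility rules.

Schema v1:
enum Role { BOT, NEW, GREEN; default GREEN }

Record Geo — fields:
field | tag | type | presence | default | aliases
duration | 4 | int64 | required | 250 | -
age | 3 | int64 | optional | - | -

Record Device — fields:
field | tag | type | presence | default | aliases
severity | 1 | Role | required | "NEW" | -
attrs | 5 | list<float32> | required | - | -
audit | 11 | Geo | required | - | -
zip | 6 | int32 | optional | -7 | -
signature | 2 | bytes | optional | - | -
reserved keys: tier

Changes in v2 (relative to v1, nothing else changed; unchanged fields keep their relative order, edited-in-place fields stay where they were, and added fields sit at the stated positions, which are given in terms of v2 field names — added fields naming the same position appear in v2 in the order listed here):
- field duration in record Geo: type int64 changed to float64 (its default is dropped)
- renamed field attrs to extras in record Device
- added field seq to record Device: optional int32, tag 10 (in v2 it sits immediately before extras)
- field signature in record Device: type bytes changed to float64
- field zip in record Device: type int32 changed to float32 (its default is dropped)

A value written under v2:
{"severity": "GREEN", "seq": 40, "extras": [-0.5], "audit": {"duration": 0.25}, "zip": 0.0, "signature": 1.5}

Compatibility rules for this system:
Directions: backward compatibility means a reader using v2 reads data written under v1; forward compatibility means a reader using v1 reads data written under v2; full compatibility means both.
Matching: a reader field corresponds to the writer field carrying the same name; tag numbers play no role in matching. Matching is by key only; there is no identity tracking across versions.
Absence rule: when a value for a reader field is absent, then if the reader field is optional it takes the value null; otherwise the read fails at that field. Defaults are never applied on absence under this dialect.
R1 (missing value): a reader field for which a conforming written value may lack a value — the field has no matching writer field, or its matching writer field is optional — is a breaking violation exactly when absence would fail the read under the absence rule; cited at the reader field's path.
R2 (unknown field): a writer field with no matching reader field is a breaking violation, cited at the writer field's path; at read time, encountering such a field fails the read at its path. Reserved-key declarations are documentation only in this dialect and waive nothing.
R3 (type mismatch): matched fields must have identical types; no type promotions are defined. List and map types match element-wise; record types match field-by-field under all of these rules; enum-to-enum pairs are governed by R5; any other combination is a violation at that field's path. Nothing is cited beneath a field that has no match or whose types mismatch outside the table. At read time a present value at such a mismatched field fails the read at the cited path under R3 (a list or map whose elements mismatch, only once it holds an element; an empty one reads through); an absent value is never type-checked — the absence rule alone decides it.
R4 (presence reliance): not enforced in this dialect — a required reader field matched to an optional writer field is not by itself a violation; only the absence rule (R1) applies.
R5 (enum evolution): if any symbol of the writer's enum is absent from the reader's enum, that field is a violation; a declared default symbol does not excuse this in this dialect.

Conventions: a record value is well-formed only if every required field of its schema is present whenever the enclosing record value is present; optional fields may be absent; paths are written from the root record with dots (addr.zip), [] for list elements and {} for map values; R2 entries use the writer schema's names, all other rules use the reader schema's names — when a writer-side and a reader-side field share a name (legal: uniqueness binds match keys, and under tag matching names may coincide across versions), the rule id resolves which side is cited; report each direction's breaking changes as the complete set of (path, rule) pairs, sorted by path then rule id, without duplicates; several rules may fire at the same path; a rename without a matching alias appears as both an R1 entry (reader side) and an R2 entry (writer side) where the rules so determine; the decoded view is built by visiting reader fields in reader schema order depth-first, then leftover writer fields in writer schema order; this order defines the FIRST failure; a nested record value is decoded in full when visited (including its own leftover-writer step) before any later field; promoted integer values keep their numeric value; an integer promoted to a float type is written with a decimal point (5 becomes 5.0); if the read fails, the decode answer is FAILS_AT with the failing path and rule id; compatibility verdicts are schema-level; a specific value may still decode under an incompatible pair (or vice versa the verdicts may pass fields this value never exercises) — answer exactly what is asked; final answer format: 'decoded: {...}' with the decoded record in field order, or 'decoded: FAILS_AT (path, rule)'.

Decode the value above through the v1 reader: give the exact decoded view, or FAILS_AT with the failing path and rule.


decoded: FAILS_AT (attrs, R1)

the writer's type comes first in each Device pair
decode (reader v1):
  severity := "GREEN"
  read fails at attrs under R1 (no fill)
  => FAILS_AT (attrs, R1)
the other Device changes do not affect what is asked:
  field duration in record Geo: type int64 changed to float64 (its default is dropped) -> shifts the Device verdicts, not this decode
  added field seq to record Device: optional int32, tag 10 (in v2 it sits immediately before extras) -> shifts the Device verdicts, not this decode
  field signature in record Device: type bytes changed to float64 -> shifts the Device verdicts, not this decode
  field zip in record Device: type int32 changed to float32 (its default is dropped) -> shifts the Device verdicts, not this decode


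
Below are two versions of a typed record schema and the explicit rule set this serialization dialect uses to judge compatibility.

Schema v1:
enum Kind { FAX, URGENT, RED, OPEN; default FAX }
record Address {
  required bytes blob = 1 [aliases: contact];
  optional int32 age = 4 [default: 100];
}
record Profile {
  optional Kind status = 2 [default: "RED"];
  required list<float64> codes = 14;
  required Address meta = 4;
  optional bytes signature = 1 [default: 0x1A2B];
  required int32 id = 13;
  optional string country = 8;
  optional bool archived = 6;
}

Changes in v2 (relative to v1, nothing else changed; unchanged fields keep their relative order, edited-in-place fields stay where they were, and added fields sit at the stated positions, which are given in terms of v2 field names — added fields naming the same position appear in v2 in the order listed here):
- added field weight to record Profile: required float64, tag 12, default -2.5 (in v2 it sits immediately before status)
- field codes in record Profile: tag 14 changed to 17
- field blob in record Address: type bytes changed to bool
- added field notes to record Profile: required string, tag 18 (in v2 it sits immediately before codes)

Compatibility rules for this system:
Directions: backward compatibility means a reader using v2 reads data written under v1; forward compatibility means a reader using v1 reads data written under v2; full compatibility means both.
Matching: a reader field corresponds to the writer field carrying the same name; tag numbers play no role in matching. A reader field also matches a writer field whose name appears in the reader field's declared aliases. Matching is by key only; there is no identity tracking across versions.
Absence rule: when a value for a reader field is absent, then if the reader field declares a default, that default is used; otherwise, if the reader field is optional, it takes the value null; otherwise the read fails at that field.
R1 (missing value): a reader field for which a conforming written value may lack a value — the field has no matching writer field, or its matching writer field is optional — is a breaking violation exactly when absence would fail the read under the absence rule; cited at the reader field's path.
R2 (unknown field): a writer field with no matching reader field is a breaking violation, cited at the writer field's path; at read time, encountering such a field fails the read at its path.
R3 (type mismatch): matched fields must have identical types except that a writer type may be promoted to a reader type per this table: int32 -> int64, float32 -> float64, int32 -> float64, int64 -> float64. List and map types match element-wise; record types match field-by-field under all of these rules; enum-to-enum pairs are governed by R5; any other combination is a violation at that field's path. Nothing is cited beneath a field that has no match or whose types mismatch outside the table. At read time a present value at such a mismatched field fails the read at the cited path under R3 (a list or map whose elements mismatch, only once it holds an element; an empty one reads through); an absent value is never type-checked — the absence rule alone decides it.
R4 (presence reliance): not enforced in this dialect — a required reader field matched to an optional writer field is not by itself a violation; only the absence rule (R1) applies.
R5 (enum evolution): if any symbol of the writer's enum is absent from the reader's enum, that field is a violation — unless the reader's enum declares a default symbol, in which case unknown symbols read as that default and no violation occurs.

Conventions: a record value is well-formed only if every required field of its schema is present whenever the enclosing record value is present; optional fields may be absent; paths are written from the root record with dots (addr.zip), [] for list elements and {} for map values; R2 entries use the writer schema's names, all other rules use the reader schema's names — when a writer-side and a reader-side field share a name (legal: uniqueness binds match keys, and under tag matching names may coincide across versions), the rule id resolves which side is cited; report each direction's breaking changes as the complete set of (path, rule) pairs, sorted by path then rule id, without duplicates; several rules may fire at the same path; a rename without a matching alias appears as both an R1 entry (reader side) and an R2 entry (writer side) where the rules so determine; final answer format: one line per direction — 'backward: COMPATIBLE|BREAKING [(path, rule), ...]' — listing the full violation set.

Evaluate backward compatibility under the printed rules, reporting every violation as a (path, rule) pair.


the writer's type comes first in each Profile pair
backward for Profile (reader v2, writer v1):
  weight has no writer counterpart
  status: Kind -> Kind, writer optional; from status
  notes has no writer counterpart
  codes: list<float64> -> list<float64>, writer required; from codes
  meta: Address -> Address, writer required; from meta
  signature: bytes -> bytes, writer optional; from signature
  id: int32 -> int32, writer required; from id
  country: string -> string, writer optional; from country
  archived: bool -> bool, writer optional; from archived
  meta.blob: bytes -> bool, writer required; from meta.blob
  meta.age: int32 -> int32, writer optional; from meta.age
  violation R3 at meta.blob
  violation R1 at notes
  => backward verdict for Profile: BREAKING, 2 violation(s)
the rest of the Profile diff is inert for this question:
  field codes in record Profile: tag 14 changed to 17 -> triggers nothing under Profile's printed rules — same verdict
  added field weight to record Profile: required float64, tag 12, default -2.5 (in v2 it sits immediately before status) -> matters only for Profile's forward compatibility — outside the asked direction

backward: BREAKING [(meta.blob, R3), (notes, R1)]


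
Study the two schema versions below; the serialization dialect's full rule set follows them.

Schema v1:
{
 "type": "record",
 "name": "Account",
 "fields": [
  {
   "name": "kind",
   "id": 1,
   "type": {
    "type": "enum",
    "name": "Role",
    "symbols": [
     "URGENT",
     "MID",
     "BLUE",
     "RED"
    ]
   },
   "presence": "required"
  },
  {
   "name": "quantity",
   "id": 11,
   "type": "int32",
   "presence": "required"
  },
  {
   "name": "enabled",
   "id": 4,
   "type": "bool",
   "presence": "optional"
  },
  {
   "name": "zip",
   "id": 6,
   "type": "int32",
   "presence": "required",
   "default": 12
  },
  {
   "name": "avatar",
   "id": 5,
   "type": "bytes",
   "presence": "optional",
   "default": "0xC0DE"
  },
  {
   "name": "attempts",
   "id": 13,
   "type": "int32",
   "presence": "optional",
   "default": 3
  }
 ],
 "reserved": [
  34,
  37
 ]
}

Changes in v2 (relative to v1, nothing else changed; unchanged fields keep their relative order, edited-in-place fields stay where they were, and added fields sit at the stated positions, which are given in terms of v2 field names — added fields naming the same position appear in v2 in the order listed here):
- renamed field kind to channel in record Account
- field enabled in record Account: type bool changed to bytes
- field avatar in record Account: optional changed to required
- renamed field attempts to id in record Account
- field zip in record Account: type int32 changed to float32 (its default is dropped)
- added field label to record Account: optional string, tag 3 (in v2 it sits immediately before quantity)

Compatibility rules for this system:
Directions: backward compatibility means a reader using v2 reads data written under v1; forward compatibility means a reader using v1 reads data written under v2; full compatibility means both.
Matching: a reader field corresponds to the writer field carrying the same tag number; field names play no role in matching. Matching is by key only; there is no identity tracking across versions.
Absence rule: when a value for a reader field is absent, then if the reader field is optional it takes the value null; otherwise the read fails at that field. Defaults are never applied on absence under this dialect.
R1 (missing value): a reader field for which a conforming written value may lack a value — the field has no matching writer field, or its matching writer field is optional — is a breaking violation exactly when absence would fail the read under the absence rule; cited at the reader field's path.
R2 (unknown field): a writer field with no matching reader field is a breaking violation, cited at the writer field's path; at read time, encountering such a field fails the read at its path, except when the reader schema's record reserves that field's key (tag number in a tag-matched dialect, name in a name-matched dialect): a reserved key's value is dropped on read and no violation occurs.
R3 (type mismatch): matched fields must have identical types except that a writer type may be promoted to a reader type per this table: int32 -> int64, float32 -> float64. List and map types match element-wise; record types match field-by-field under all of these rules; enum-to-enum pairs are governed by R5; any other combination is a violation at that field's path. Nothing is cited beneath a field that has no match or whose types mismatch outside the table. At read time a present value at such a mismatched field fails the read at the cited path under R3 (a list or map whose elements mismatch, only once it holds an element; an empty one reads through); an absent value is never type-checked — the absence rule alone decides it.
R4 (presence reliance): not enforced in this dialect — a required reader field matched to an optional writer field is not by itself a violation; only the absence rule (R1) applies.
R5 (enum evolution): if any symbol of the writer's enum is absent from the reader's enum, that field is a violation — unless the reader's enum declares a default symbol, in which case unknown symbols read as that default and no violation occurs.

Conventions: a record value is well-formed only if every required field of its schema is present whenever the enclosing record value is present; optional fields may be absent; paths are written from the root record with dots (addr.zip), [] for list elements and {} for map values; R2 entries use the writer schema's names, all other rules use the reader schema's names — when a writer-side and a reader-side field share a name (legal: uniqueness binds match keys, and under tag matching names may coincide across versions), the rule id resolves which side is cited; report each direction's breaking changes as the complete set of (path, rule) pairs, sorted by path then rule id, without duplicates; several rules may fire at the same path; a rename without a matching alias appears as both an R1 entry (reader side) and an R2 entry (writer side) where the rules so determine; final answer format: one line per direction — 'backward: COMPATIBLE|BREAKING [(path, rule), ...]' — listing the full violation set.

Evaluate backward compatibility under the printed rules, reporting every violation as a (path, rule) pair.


in Account below, arrows point writer -> reader
backward analysis of Account with v2 as reader and v1 as writer:
  Role -> Role, writer required: channel aligns to kind
  no writer field matches reader label
  int32 -> int32, writer required: quantity aligns to quantity
  bool -> bytes, writer optional: enabled aligns to enabled
  int32 -> float32, writer required: zip aligns to zip
  bytes -> bytes, writer optional: avatar aligns to avatar
  int32 -> int32, writer optional: id aligns to attempts
  breaking: (avatar, R1)
  breaking: (enabled, R3)
  breaking: (zip, R3)
  => 3 violation(s): backward is BREAKING for Account
the other Account changes do not affect what is asked:
  renamed field kind to channel in record Account -> inert for the asked Account verdict: nothing fires
  renamed field attempts to id in record Account -> inert for the asked Account verdict: nothing fires
  added field label to record Account: optional string, tag 3 (in v2 it sits immediately before quantity) -> fires only in the forward direction of Account, which is not asked here

backward: BREAKING [(avatar, R1), (enabled, R3), (zip, R3)]


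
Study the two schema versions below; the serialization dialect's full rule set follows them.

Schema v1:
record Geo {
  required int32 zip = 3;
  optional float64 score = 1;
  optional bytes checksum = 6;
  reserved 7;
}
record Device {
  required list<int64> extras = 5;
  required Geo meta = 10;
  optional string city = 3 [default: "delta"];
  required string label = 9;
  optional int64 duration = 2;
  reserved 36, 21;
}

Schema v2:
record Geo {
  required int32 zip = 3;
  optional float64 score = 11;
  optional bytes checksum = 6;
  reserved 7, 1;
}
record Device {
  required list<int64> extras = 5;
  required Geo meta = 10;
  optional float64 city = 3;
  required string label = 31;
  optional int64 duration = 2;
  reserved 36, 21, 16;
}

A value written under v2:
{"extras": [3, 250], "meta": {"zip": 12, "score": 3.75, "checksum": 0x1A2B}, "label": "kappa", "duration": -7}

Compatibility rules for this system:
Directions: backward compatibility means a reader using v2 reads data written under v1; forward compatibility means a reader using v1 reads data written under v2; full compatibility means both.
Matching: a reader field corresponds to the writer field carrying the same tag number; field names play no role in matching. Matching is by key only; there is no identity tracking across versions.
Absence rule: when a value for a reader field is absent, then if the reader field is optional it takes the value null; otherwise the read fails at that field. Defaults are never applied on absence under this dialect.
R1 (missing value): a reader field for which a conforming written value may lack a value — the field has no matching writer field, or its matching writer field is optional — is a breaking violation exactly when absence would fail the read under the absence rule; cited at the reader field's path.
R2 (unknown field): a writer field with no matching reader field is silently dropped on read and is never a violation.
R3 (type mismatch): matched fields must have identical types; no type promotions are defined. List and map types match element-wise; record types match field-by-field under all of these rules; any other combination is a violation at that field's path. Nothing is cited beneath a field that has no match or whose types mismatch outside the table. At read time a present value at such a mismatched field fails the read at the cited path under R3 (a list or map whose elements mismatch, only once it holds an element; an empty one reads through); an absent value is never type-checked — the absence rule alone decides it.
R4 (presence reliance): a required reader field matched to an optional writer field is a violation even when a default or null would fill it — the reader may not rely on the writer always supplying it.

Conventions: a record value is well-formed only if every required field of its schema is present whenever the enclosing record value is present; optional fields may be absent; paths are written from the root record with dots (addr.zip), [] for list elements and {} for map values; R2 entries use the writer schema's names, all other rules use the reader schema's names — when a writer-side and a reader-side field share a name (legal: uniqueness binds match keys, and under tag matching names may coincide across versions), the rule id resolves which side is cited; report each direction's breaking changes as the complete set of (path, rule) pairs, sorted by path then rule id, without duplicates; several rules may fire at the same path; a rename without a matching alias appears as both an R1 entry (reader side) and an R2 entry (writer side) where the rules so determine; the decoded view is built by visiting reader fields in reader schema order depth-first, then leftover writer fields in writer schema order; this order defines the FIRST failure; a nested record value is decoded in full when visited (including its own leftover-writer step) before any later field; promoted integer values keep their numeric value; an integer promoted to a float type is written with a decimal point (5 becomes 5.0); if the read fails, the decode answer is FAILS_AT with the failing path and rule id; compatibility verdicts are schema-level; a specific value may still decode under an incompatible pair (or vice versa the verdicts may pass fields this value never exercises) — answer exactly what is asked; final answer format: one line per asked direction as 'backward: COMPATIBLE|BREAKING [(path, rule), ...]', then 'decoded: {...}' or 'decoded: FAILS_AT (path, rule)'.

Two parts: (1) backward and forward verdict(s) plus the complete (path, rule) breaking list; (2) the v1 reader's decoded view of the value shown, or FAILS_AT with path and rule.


backward: BREAKING [(city, R3), (label, R1)]; forward: BREAKING [(city, R3), (label, R1)]; decoded: FAILS_AT (label, R1)

each type pair in Device: writer, then reader
backward on Device — v2 reading data written by v1:
  writer required, list<int64> -> list<int64>: reader extras maps from writer extras
  writer required, Geo -> Geo: reader meta maps from writer meta
  writer optional, string -> float64: reader city maps from writer city
  no writer field matches reader label
  writer optional, int64 -> int64: reader duration maps from writer duration
  writer label: unknown to reader
  writer required, int32 -> int32: reader meta.zip maps from writer meta.zip
  no writer field matches reader meta.score
  writer optional, bytes -> bytes: reader meta.checksum maps from writer meta.checksum
  writer meta.score: unknown to reader
  violation R3 at city
  violation R1 at label
  backward on Device therefore BREAKING (2)
forward on Device — v1 reading data written by v2:
  writer required, list<int64> -> list<int64>: reader extras maps from writer extras
  writer required, Geo -> Geo: reader meta maps from writer meta
  writer optional, float64 -> string: reader city maps from writer city
  no writer field matches reader label
  writer optional, int64 -> int64: reader duration maps from writer duration
  writer label: unknown to reader
  writer required, int32 -> int32: reader meta.zip maps from writer meta.zip
  no writer field matches reader meta.score
  writer optional, bytes -> bytes: reader meta.checksum maps from writer meta.checksum
  writer meta.score: unknown to reader
  violation R3 at city
  violation R1 at label
  forward on Device therefore BREAKING (2)
decode walk for Device under reader schema v1:
  extras := [3, 250]
  meta.zip := 12
  meta.score := null (not supplied -> null)
  meta.checksum := 0x1A2B
  writer meta.score: unmatched, discarded
  city := null (not supplied -> null)
  read fails at label under R1 (no fill)
  => FAILS_AT (label, R1)
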